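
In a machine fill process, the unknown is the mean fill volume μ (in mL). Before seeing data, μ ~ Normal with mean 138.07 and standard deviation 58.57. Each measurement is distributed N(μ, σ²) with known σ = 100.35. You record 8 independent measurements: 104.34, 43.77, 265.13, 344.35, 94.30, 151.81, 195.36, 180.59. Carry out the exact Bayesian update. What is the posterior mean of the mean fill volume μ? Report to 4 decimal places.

For Normal data with known variance σ², a Normal(μ₀, σ₀²) prior on μ is conjugate. Posterior precision = 1/σ₀² + n/σ²; posterior mean is the precision-weighted average of μ₀ and x̄.
Σxᵢ = 104.34 + 43.77 + 265.13 + 344.35 + 94.30 + 151.81 + 195.36 + 180.59 = 1379.65, so n·x̄ = 1379.65.
σ₀² = 58.57² = 3430.4449, σ² = 100.35² = 10070.1225; σ² + n·σ₀² = 10070.1225 + 8·3430.4449 = 37513.6817.
Posterior mean = (μ₀/σ₀² + n·x̄/σ²)/(1/σ₀² + n/σ²) = (σ²·μ₀ + σ₀²·n·x̄)/(σ² + n·σ₀²) = (10070.1225·138.07 + 3430.4449·1379.65)/37513.6817 = 6123195.11986/37513.6817 = 163.2257.

163.2257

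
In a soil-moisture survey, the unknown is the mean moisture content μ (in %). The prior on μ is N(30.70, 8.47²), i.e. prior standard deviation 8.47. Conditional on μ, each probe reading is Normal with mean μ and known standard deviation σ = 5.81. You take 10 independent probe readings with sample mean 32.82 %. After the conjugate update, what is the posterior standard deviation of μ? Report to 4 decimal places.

For Normal data with known variance σ², a Normal(μ₀, σ₀²) prior on μ is conjugate. Posterior precision = 1/σ₀² + n/σ²; posterior mean is the precision-weighted average of μ₀ and x̄.
σ₀² = 8.47² = 71.7409, σ² = 5.81² = 33.7561; σ² + n·σ₀² = 33.7561 + 10·71.7409 = 751.1651.
Posterior precision = 1/σ₀² + n/σ² = 1/71.7409 + 10/33.7561 = (σ² + n·σ₀²)/(σ₀²σ²) = 751.1651/(71.7409·33.7561); posterior variance σₙ² = σ₀²σ²/(σ² + n·σ₀²) = 71.7409·33.7561/751.1651 = 3.223916.
Posterior SD = √σₙ² = √(71.7409·33.7561/751.1651) = 1.7955.

1.7955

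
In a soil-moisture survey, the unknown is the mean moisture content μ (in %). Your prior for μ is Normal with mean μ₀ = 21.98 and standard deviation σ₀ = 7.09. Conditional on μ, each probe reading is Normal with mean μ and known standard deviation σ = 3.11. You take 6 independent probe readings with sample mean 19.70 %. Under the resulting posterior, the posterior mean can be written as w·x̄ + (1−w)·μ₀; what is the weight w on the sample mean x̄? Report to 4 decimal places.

0.9689

For Normal data with known variance σ², a Normal(μ₀, σ₀²) prior on μ is conjugate. Posterior precision = 1/σ₀² + n/σ²; posterior mean is the precision-weighted average of μ₀ and x̄.
σ₀² = 7.09² = 50.2681, σ² = 3.11² = 9.6721. Prior precision 1/σ₀² = 1/50.2681; data precision n/σ² = 6/9.6721.
w = (n/σ²)/(1/σ₀² + n/σ²) = n·σ₀²/(σ² + n·σ₀²) = 6·50.2681/(9.6721 + 6·50.2681) = 301.6086/311.2807 = 0.9689.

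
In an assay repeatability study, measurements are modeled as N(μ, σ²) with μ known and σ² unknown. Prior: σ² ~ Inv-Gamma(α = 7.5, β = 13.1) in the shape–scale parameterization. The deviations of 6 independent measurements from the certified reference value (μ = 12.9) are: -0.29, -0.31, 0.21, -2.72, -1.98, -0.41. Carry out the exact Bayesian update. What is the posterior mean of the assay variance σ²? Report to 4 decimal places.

1.9953

With known mean μ and an Inverse-Gamma(α, β) prior on σ², the Normal likelihood is conjugate: posterior is Inv-Gamma(α + n/2, β + Σ(xᵢ−μ)²/2).
Σ(xᵢ−μ)² = (-0.29)² + (-0.31)² + (0.21)² + (-2.72)² + (-1.98)² + (-0.41)² = 11.7112.
Posterior: Inv-Gamma(7.5 + 6/2, 13.1 + 11.7112/2) = Inv-Gamma(10.50, 18.95560).
E[σ²|data] = β/(α−1) = 18.95560/9.50 = 1.9953.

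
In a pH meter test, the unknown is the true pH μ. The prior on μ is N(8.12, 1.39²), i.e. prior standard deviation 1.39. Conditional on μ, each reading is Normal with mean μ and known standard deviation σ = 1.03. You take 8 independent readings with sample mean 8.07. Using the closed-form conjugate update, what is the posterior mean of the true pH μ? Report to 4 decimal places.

For Normal data with known variance σ², a Normal(μ₀, σ₀²) prior on μ is conjugate. Posterior precision = 1/σ₀² + n/σ²; posterior mean is the precision-weighted average of μ₀ and x̄.
n·x̄ = 8·8.07 = 64.56.
σ₀² = 1.39² = 1.9321, σ² = 1.03² = 1.0609; σ² + n·σ₀² = 1.0609 + 8·1.9321 = 16.5177.
Posterior mean = (μ₀/σ₀² + n·x̄/σ²)/(1/σ₀² + n/σ²) = (σ²·μ₀ + σ₀²·n·x̄)/(σ² + n·σ₀²) = (1.0609·8.12 + 1.9321·64.56)/16.5177 = 133.350884/16.5177 = 8.0732.

8.0732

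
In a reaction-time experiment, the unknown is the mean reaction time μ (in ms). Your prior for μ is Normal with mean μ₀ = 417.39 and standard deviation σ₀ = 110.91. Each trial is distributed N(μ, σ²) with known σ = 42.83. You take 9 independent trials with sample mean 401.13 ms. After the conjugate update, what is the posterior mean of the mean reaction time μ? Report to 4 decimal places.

For Normal data with known variance σ², a Normal(μ₀, σ₀²) prior on μ is conjugate. Posterior precision = 1/σ₀² + n/σ²; posterior mean is the precision-weighted average of μ₀ and x̄.
n·x̄ = 9·401.13 = 3610.17.
σ₀² = 110.91² = 12301.0281, σ² = 42.83² = 1834.4089; σ² + n·σ₀² = 1834.4089 + 9·12301.0281 = 112543.6618.
Posterior mean = (μ₀/σ₀² + n·x̄/σ²)/(1/σ₀² + n/σ²) = (σ²·μ₀ + σ₀²·n·x̄)/(σ² + n·σ₀²) = (1834.4089·417.39 + 12301.0281·3610.17)/112543.6618 = 45174466.546548/112543.6618 = 401.3950.

401.3950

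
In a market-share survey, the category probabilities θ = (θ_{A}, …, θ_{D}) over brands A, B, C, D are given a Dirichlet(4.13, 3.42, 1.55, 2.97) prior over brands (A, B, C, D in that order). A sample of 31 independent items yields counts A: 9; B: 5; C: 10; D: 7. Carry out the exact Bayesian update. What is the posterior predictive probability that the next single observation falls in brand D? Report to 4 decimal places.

0.2315

The Dirichlet prior is conjugate to the Multinomial likelihood: each posterior αⱼ = prior αⱼ + observed count nⱼ.
Posterior concentration: (13.13, 8.42, 11.55, 9.97), total = 43.07.
P(next = D | data) = α_{D}/Σα = 0.2315.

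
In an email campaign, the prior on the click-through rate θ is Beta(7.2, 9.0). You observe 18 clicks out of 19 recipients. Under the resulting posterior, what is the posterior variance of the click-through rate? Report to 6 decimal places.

0.005618

The Beta prior is conjugate to a Binomial/Bernoulli likelihood; the update adds successes to α and failures to β.
Posterior: Beta(α+k, β+n−k) = Beta(7.2+18, 9.0+1) = Beta(25.2, 10.0).
Var = αβ/((α+β)²(α+β+1)) = 25.2·10.0/(35.2²·36.2) = 0.005618.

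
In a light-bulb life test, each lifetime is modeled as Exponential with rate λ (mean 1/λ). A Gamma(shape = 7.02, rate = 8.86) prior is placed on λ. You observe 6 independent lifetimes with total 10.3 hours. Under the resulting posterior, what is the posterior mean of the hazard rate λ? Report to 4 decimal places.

With a Gamma(shape α, rate β) prior on the exponential rate λ, the posterior after n observations with total T = Σxᵢ is Gamma(α+n, β+T).
Posterior: Gamma(7.02+6, 8.86+10.3) = Gamma(13.02, 19.16).
Posterior mean of λ = α/β = 13.02/19.16 = 0.6795.

0.6795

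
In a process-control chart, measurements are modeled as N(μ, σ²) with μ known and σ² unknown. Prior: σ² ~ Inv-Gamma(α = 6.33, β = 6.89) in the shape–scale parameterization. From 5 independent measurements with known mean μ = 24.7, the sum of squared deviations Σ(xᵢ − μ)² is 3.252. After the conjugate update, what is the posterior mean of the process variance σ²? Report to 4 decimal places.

1.0876

With known mean μ and an Inverse-Gamma(α, β) prior on σ², the Normal likelihood is conjugate: posterior is Inv-Gamma(α + n/2, β + Σ(xᵢ−μ)²/2).
Posterior: Inv-Gamma(6.33 + 5/2, 6.89 + 3.252/2) = Inv-Gamma(8.83, 8.5160).
E[σ²|data] = β/(α−1) = 8.5160/7.83 = 1.0876.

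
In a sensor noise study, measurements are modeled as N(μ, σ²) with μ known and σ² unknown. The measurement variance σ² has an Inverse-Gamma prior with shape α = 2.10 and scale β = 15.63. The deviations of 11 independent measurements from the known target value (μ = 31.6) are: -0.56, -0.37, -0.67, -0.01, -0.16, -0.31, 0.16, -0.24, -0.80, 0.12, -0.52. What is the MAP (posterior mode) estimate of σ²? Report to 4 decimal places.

With known mean μ and an Inverse-Gamma(α, β) prior on σ², the Normal likelihood is conjugate: posterior is Inv-Gamma(α + n/2, β + Σ(xᵢ−μ)²/2).
Σ(xᵢ−μ)² = (-0.56)² + (-0.37)² + (-0.67)² + (-0.01)² + (-0.16)² + (-0.31)² + (0.16)² + (-0.24)² + (-0.80)² + (0.12)² + (-0.52)² = 2.0292.
Posterior: Inv-Gamma(2.10 + 11/2, 15.63 + 2.0292/2) = Inv-Gamma(7.60, 16.64460).
Mode = β/(α+1) = 16.64460/8.60 = 1.9354.

1.9354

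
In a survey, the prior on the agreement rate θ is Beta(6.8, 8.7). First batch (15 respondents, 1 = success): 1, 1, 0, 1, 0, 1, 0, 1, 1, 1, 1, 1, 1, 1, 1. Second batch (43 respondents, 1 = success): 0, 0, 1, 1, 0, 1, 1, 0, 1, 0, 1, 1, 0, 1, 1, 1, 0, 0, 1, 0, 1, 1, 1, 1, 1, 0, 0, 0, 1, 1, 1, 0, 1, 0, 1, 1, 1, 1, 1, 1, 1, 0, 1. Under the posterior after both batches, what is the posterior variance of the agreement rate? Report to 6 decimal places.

0.003105

The Beta prior is conjugate to a Binomial/Bernoulli likelihood; the update adds successes to α and failures to β.
After batch 1: Beta(6.8+12, 8.7+3) = Beta(18.8, 11.7).
After batch 2: Beta(18.8+28, 11.7+15) = Beta(46.8, 26.7).
Var = αβ/((α+β)²(α+β+1)) = 46.8·26.7/(73.5²·74.5) = 0.003105.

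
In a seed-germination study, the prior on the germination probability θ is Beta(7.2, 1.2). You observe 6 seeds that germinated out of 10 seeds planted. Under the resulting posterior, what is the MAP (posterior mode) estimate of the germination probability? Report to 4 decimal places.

0.7439

The Beta prior is conjugate to a Binomial/Bernoulli likelihood; the update adds successes to α and failures to β.
Posterior: Beta(α+k, β+n−k) = Beta(7.2+6, 1.2+4) = Beta(13.2, 5.2).
Mode of Beta(a,b) for a,b>1 is (a−1)/(a+b−2) = 12.2/16.4 = 0.7439.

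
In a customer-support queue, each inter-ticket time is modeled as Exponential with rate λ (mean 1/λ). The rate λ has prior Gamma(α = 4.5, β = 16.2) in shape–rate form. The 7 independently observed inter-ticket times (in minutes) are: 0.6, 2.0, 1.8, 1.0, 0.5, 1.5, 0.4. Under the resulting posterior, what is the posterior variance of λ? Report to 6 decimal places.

With a Gamma(shape α, rate β) prior on the exponential rate λ, the posterior after n observations with total T = Σxᵢ is Gamma(α+n, β+T).
Sum of observations T = 7.8 minutes; n = 7.
Posterior: Gamma(4.5+7, 16.2+7.8) = Gamma(11.5, 24.0).
Var = α/β² = 0.019965.

0.019965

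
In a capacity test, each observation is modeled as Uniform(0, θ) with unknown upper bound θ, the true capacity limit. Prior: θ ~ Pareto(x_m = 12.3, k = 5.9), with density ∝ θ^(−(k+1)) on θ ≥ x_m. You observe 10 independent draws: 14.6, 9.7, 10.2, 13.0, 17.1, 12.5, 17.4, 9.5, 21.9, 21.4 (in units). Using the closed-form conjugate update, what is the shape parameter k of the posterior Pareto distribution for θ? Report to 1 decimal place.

15.9

A Pareto(scale x_m, shape k) prior on the upper bound θ of Uniform(0, θ) is conjugate: posterior is Pareto(max(x_m, max xᵢ), k + n).
Sample maximum = 21.9; prior scale x_m = 12.3 → posterior scale = max = 21.9.
Posterior shape = 5.9 + 10 = 15.9.
Posterior shape k = 15.9.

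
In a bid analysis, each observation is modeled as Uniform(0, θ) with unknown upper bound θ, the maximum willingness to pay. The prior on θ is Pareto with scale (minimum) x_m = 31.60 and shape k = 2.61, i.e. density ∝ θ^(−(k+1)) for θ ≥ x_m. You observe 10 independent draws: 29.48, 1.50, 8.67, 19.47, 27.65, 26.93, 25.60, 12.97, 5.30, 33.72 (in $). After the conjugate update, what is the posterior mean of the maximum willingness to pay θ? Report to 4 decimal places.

A Pareto(scale x_m, shape k) prior on the upper bound θ of Uniform(0, θ) is conjugate: posterior is Pareto(max(x_m, max xᵢ), k + n).
Sample maximum = 33.72; prior scale x_m = 31.60 → posterior scale = max = 33.72.
Posterior shape = 2.61 + 10 = 12.61.
E[θ|data] = k·x_m/(k−1) = 12.61·33.72/11.61 = 36.6244.

36.6244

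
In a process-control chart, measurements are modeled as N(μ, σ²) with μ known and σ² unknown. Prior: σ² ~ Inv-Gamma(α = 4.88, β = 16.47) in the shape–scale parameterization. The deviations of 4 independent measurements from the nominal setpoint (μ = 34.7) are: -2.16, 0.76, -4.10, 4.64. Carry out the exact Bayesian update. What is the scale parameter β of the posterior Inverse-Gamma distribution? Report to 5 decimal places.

38.26140

With known mean μ and an Inverse-Gamma(α, β) prior on σ², the Normal likelihood is conjugate: posterior is Inv-Gamma(α + n/2, β + Σ(xᵢ−μ)²/2).
Σ(xᵢ−μ)² = (-2.16)² + (0.76)² + (-4.10)² + (4.64)² = 43.5828.
Posterior: Inv-Gamma(4.88 + 4/2, 16.47 + 43.5828/2) = Inv-Gamma(6.88, 38.26140).
Posterior β = 38.26140.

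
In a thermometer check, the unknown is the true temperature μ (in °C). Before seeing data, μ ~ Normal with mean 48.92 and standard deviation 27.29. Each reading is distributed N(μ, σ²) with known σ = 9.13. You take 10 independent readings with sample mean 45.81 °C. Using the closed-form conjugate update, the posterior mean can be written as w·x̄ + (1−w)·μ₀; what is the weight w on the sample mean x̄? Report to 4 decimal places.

0.9889

For Normal data with known variance σ², a Normal(μ₀, σ₀²) prior on μ is conjugate. Posterior precision = 1/σ₀² + n/σ²; posterior mean is the precision-weighted average of μ₀ and x̄.
σ₀² = 27.29² = 744.7441, σ² = 9.13² = 83.3569. Prior precision 1/σ₀² = 1/744.7441; data precision n/σ² = 10/83.3569.
w = (n/σ²)/(1/σ₀² + n/σ²) = n·σ₀²/(σ² + n·σ₀²) = 10·744.7441/(83.3569 + 10·744.7441) = 7447.441/7530.7979 = 0.9889.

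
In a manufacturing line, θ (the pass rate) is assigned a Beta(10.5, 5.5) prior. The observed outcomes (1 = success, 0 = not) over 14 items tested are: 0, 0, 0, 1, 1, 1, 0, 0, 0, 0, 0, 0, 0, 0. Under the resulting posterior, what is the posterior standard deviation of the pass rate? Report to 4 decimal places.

0.0894

The Beta prior is conjugate to a Binomial/Bernoulli likelihood; the update adds successes to α and failures to β.
Posterior: Beta(α+k, β+n−k) = Beta(10.5+3, 5.5+11) = Beta(13.5, 16.5).
Var = αβ/((α+β)²(α+β+1)) = 13.5·16.5/(30.0²·31.0) = 0.00798387; SD = √0.00798387 = 0.0894.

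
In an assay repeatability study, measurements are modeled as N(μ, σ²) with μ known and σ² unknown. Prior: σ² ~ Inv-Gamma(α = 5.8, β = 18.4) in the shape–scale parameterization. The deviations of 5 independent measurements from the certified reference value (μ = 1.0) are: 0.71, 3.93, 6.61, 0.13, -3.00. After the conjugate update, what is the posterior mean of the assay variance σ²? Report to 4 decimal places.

With known mean μ and an Inverse-Gamma(α, β) prior on σ², the Normal likelihood is conjugate: posterior is Inv-Gamma(α + n/2, β + Σ(xᵢ−μ)²/2).
Σ(xᵢ−μ)² = (0.71)² + (3.93)² + (6.61)² + (0.13)² + (-3.00)² = 68.6580.
Posterior: Inv-Gamma(5.8 + 5/2, 18.4 + 68.6580/2) = Inv-Gamma(8.30, 52.72900).
E[σ²|data] = β/(α−1) = 52.72900/7.30 = 7.2232.

7.2232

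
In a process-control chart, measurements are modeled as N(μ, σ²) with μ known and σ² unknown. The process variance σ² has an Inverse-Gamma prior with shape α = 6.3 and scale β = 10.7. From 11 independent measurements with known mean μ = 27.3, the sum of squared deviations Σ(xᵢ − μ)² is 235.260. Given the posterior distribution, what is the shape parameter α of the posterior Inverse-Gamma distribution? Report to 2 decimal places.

With known mean μ and an Inverse-Gamma(α, β) prior on σ², the Normal likelihood is conjugate: posterior is Inv-Gamma(α + n/2, β + Σ(xᵢ−μ)²/2).
Posterior: Inv-Gamma(6.3 + 11/2, 10.7 + 235.260/2) = Inv-Gamma(11.80, 128.3300).
Posterior α = 11.80.

11.80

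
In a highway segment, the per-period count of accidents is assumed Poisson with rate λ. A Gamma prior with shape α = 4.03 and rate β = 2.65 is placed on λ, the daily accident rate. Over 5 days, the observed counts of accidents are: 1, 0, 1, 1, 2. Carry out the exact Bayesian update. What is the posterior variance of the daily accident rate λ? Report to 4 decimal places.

0.1543

With a Gamma(shape α, rate β) prior, the Poisson likelihood is conjugate: the posterior is Gamma(α + ΣXᵢ, β + n).
Sum of counts S = 5 over n = 5 days.
Posterior: Gamma(α+S, β+n) = Gamma(4.03+5, 2.65+5) = Gamma(9.03, 7.65).
Var = α/β² = 9.03/7.65² = 0.1543.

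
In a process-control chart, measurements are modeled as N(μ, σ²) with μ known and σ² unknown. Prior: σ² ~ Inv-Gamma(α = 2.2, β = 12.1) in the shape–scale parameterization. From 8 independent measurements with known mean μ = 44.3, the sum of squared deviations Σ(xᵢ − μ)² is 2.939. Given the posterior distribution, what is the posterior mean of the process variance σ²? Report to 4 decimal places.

With known mean μ and an Inverse-Gamma(α, β) prior on σ², the Normal likelihood is conjugate: posterior is Inv-Gamma(α + n/2, β + Σ(xᵢ−μ)²/2).
Posterior: Inv-Gamma(2.2 + 8/2, 12.1 + 2.939/2) = Inv-Gamma(6.20, 13.5695).
E[σ²|data] = β/(α−1) = 13.5695/5.20 = 2.6095.

2.6095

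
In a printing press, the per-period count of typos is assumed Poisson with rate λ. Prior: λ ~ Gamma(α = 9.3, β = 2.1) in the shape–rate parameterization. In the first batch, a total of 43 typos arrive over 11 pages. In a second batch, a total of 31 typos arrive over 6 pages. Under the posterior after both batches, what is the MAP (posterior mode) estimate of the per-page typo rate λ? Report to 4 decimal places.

With a Gamma(shape α, rate β) prior, the Poisson likelihood is conjugate: the posterior is Gamma(α + ΣXᵢ, β + n).
After batch 1: Gamma(α+S, β+n) = Gamma(9.3+43, 2.1+11) = Gamma(52.3, 13.1).
After batch 2: Gamma(α+S, β+n) = Gamma(52.3+31, 13.1+6) = Gamma(83.3, 19.1).
Mode of Gamma(α,β) for α≥1 is (α−1)/β = 82.3/19.1 = 4.3089.

4.3089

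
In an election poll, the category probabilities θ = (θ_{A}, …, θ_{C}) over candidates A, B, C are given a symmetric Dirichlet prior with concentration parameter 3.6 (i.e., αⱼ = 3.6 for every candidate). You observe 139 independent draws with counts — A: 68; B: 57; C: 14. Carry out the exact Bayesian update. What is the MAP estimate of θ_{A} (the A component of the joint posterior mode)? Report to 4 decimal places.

The Dirichlet prior is conjugate to the Multinomial likelihood: each posterior αⱼ = prior αⱼ + observed count nⱼ.
Posterior concentration: (71.6, 60.6, 17.6), total = 149.8.
Joint mode component: (α_{A}−1)/(Σα−K) = 70.6/146.8 = 0.4809.

0.4809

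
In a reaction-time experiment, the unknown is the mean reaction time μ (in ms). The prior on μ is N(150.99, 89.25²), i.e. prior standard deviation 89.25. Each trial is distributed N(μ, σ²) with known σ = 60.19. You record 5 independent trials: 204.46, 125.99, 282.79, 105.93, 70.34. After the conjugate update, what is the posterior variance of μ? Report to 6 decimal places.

For Normal data with known variance σ², a Normal(μ₀, σ₀²) prior on μ is conjugate. Posterior precision = 1/σ₀² + n/σ²; posterior mean is the precision-weighted average of μ₀ and x̄.
σ₀² = 89.25² = 7965.5625, σ² = 60.19² = 3622.8361; σ² + n·σ₀² = 3622.8361 + 5·7965.5625 = 43450.6486.
Posterior precision = 1/σ₀² + n/σ² = 1/7965.5625 + 5/3622.8361 = (σ² + n·σ₀²)/(σ₀²σ²) = 43450.6486/(7965.5625·3622.8361); posterior variance σₙ² = σ₀²σ²/(σ² + n·σ₀²) = 7965.5625·3622.8361/43450.6486 = 664.154122.

664.154122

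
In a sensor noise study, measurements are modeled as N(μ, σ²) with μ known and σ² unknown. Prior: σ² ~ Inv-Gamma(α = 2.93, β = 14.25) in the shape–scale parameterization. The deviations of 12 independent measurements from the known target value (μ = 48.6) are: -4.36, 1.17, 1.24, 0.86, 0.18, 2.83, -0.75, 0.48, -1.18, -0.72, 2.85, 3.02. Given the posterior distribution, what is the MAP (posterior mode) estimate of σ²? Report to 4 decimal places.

3.9851

With known mean μ and an Inverse-Gamma(α, β) prior on σ², the Normal likelihood is conjugate: posterior is Inv-Gamma(α + n/2, β + Σ(xᵢ−μ)²/2).
Σ(xᵢ−μ)² = (-4.36)² + (1.17)² + (1.24)² + (0.86)² + (0.18)² + (2.83)² + (-0.75)² + (0.48)² + (-1.18)² + (-0.72)² + (2.85)² + (3.02)² = 50.6436.
Posterior: Inv-Gamma(2.93 + 12/2, 14.25 + 50.6436/2) = Inv-Gamma(8.93, 39.57180).
Mode = β/(α+1) = 39.57180/9.93 = 3.9851.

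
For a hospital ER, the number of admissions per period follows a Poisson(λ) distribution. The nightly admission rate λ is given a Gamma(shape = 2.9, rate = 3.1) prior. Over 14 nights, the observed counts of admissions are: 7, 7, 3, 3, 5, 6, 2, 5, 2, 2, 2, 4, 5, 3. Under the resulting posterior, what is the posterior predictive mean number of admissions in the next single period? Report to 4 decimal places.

With a Gamma(shape α, rate β) prior, the Poisson likelihood is conjugate: the posterior is Gamma(α + ΣXᵢ, β + n).
Sum of counts S = 56 over n = 14 nights.
Posterior: Gamma(α+S, β+n) = Gamma(2.9+56, 3.1+14) = Gamma(58.9, 17.1).
The predictive distribution for one future period is NegBinom with mean α/β = 3.4444.

3.4444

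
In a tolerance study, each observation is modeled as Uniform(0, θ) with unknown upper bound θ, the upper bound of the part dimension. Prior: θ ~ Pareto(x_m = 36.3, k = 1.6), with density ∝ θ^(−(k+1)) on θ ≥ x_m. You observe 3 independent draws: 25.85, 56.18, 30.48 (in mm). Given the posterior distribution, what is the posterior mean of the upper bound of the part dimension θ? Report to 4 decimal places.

71.7856

A Pareto(scale x_m, shape k) prior on the upper bound θ of Uniform(0, θ) is conjugate: posterior is Pareto(max(x_m, max xᵢ), k + n).
Sample maximum = 56.18; prior scale x_m = 36.3 → posterior scale = max = 56.18.
Posterior shape = 1.6 + 3 = 4.6.
E[θ|data] = k·x_m/(k−1) = 4.6·56.18/3.6 = 71.7856.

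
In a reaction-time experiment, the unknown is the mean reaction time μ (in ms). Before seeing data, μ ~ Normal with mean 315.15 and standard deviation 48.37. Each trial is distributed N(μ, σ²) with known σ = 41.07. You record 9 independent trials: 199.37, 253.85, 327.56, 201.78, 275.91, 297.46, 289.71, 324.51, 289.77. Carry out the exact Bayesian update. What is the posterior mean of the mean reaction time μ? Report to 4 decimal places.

For Normal data with known variance σ², a Normal(μ₀, σ₀²) prior on μ is conjugate. Posterior precision = 1/σ₀² + n/σ²; posterior mean is the precision-weighted average of μ₀ and x̄.
Σxᵢ = 199.37 + 253.85 + 327.56 + 201.78 + 275.91 + 297.46 + 289.71 + 324.51 + 289.77 = 2459.92, so n·x̄ = 2459.92.
σ₀² = 48.37² = 2339.6569, σ² = 41.07² = 1686.7449; σ² + n·σ₀² = 1686.7449 + 9·2339.6569 = 22743.657.
Posterior mean = (μ₀/σ₀² + n·x̄/σ²)/(1/σ₀² + n/σ²) = (σ²·μ₀ + σ₀²·n·x̄)/(σ² + n·σ₀²) = (1686.7449·315.15 + 2339.6569·2459.92)/22743.657 = 6286946.456683/22743.657 = 276.4264.

276.4264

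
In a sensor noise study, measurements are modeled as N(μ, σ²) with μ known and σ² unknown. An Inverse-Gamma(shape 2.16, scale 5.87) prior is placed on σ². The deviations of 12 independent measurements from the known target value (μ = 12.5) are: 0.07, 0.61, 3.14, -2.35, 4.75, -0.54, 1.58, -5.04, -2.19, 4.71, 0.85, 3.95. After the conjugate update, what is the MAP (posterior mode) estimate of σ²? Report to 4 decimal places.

6.6352

With known mean μ and an Inverse-Gamma(α, β) prior on σ², the Normal likelihood is conjugate: posterior is Inv-Gamma(α + n/2, β + Σ(xᵢ−μ)²/2).
Σ(xᵢ−μ)² = (0.07)² + (0.61)² + (3.14)² + (-2.35)² + (4.75)² + (-0.54)² + (1.58)² + (-5.04)² + (-2.19)² + (4.71)² + (0.85)² + (3.95)² = 109.8164.
Posterior: Inv-Gamma(2.16 + 12/2, 5.87 + 109.8164/2) = Inv-Gamma(8.16, 60.77820).
Mode = β/(α+1) = 60.77820/9.16 = 6.6352.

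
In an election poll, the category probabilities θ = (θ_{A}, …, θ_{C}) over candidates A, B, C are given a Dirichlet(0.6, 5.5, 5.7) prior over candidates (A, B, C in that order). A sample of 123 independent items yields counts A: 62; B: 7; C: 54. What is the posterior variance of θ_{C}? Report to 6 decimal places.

The Dirichlet prior is conjugate to the Multinomial likelihood: each posterior αⱼ = prior αⱼ + observed count nⱼ.
Posterior concentration: (62.6, 12.5, 59.7), total = 134.8.
Var[θ_j] = α_j(Σα−α_j)/((Σα)²(Σα+1)) = 59.7·75.1/(134.8²·135.8) = 0.001817.

0.001817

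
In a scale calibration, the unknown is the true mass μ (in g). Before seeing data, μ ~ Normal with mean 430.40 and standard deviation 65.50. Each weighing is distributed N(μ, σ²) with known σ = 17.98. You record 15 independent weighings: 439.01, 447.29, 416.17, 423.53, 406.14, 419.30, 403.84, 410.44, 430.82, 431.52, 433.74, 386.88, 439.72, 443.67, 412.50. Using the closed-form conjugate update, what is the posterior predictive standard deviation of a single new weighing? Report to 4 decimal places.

18.5668

For Normal data with known variance σ², a Normal(μ₀, σ₀²) prior on μ is conjugate. Posterior precision = 1/σ₀² + n/σ²; posterior mean is the precision-weighted average of μ₀ and x̄.
σ₀² = 65.50² = 4290.25, σ² = 17.98² = 323.2804; σ² + n·σ₀² = 323.2804 + 15·4290.25 = 64677.0304.
Posterior precision = 1/σ₀² + n/σ² = 1/4290.25 + 15/323.2804 = (σ² + n·σ₀²)/(σ₀²σ²) = 64677.0304/(4290.25·323.2804); posterior variance σₙ² = σ₀²σ²/(σ² + n·σ₀²) = 4290.25·323.2804/64677.0304 = 21.444301.
Predictive variance for one new observation = σₙ² + σ² = 4290.25·323.2804/64677.0304 + 323.2804 = σ²·(σ₀² + 64677.0304)/64677.0304 = 323.2804·68967.2804/64677.0304 = 344.724701; SD = √(323.2804·68967.2804/64677.0304) = 18.5668.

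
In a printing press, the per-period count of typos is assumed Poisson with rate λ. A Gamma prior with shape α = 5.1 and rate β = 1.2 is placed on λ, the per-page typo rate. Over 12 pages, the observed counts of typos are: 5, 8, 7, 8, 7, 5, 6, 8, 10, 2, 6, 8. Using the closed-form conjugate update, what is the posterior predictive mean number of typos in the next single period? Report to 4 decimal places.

With a Gamma(shape α, rate β) prior, the Poisson likelihood is conjugate: the posterior is Gamma(α + ΣXᵢ, β + n).
Sum of counts S = 80 over n = 12 pages.
Posterior: Gamma(α+S, β+n) = Gamma(5.1+80, 1.2+12) = Gamma(85.1, 13.2).
The predictive distribution for one future period is NegBinom with mean α/β = 6.4470.

6.4470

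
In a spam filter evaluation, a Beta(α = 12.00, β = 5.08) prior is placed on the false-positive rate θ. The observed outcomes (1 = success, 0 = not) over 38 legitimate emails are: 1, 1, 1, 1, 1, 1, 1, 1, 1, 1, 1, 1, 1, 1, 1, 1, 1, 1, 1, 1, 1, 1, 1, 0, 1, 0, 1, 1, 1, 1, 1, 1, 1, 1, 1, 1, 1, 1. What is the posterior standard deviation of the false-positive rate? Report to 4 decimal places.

0.0447

The Beta prior is conjugate to a Binomial/Bernoulli likelihood; the update adds successes to α and failures to β.
Posterior: Beta(α+k, β+n−k) = Beta(12.00+36, 5.08+2) = Beta(48.00, 7.08).
Var = αβ/((α+β)²(α+β+1)) = 48.00·7.08/(55.08²·56.08) = 0.00199746; SD = √0.00199746 = 0.0447.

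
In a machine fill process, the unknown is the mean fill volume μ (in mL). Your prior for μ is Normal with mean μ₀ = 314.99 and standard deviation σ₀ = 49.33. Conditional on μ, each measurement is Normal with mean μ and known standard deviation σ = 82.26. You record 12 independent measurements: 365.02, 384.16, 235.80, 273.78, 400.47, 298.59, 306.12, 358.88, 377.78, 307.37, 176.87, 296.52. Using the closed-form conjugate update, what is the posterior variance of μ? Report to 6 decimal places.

For Normal data with known variance σ², a Normal(μ₀, σ₀²) prior on μ is conjugate. Posterior precision = 1/σ₀² + n/σ²; posterior mean is the precision-weighted average of μ₀ and x̄.
σ₀² = 49.33² = 2433.4489, σ² = 82.26² = 6766.7076; σ² + n·σ₀² = 6766.7076 + 12·2433.4489 = 35968.0944.
Posterior precision = 1/σ₀² + n/σ² = 1/2433.4489 + 12/6766.7076 = (σ² + n·σ₀²)/(σ₀²σ²) = 35968.0944/(2433.4489·6766.7076); posterior variance σₙ² = σ₀²σ²/(σ² + n·σ₀²) = 2433.4489·6766.7076/35968.0944 = 457.806771.

457.806771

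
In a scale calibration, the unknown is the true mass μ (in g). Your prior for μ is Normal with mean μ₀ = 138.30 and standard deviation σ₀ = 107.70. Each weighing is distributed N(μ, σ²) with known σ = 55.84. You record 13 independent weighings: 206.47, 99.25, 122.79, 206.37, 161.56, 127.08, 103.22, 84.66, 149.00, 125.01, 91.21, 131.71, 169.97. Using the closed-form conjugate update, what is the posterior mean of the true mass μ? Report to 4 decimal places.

136.8229

For Normal data with known variance σ², a Normal(μ₀, σ₀²) prior on μ is conjugate. Posterior precision = 1/σ₀² + n/σ²; posterior mean is the precision-weighted average of μ₀ and x̄.
Σxᵢ = 206.47 + 99.25 + 122.79 + 206.37 + 161.56 + 127.08 + 103.22 + 84.66 + 149.00 + 125.01 + 91.21 + 131.71 + 169.97 = 1778.3, so n·x̄ = 1778.3.
σ₀² = 107.70² = 11599.29, σ² = 55.84² = 3118.1056; σ² + n·σ₀² = 3118.1056 + 13·11599.29 = 153908.8756.
Posterior mean = (μ₀/σ₀² + n·x̄/σ²)/(1/σ₀² + n/σ²) = (σ²·μ₀ + σ₀²·n·x̄)/(σ² + n·σ₀²) = (3118.1056·138.30 + 11599.29·1778.3)/153908.8756 = 21058251.41148/153908.8756 = 136.8229.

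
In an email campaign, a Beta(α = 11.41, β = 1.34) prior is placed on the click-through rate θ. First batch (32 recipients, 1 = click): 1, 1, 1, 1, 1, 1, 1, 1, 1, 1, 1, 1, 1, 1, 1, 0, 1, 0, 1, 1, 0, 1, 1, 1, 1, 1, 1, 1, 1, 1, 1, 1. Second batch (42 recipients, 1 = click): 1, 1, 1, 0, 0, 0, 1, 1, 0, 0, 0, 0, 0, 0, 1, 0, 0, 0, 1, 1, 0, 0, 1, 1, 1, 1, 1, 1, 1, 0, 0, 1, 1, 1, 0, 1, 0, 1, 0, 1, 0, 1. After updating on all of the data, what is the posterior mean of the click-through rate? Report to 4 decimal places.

The Beta prior is conjugate to a Binomial/Bernoulli likelihood; the update adds successes to α and failures to β.
After batch 1: Beta(11.41+29, 1.34+3) = Beta(40.41, 4.34).
After batch 2: Beta(40.41+22, 4.34+20) = Beta(62.41, 24.34).
Posterior mean = α/(α+β) = 62.41/86.75 = 0.7194.

0.7194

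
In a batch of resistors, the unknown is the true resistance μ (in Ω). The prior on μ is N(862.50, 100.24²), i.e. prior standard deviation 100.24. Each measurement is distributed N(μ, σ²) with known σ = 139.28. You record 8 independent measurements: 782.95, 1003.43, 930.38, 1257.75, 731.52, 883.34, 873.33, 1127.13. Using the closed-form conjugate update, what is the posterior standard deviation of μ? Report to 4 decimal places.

44.1978

For Normal data with known variance σ², a Normal(μ₀, σ₀²) prior on μ is conjugate. Posterior precision = 1/σ₀² + n/σ²; posterior mean is the precision-weighted average of μ₀ and x̄.
σ₀² = 100.24² = 10048.0576, σ² = 139.28² = 19398.9184; σ² + n·σ₀² = 19398.9184 + 8·10048.0576 = 99783.3792.
Posterior precision = 1/σ₀² + n/σ² = 1/10048.0576 + 8/19398.9184 = (σ² + n·σ₀²)/(σ₀²σ²) = 99783.3792/(10048.0576·19398.9184); posterior variance σₙ² = σ₀²σ²/(σ² + n·σ₀²) = 10048.0576·19398.9184/99783.3792 = 1953.446065.
Posterior SD = √σₙ² = √(10048.0576·19398.9184/99783.3792) = 44.1978.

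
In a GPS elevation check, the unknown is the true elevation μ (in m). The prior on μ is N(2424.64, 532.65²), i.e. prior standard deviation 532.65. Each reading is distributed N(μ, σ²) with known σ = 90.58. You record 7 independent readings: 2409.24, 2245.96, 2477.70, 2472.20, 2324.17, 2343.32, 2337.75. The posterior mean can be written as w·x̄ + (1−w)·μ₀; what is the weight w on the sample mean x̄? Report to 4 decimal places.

For Normal data with known variance σ², a Normal(μ₀, σ₀²) prior on μ is conjugate. Posterior precision = 1/σ₀² + n/σ²; posterior mean is the precision-weighted average of μ₀ and x̄.
σ₀² = 532.65² = 283716.0225, σ² = 90.58² = 8204.7364. Prior precision 1/σ₀² = 1/283716.0225; data precision n/σ² = 7/8204.7364.
w = (n/σ²)/(1/σ₀² + n/σ²) = n·σ₀²/(σ² + n·σ₀²) = 7·283716.0225/(8204.7364 + 7·283716.0225) = 1986012.1575/1994216.8939 = 0.9959.

0.9959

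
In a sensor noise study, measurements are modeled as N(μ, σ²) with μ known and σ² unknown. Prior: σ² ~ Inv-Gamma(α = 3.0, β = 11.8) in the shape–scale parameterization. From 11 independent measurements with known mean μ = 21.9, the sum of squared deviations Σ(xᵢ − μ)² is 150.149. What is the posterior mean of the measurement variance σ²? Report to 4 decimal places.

11.5833

With known mean μ and an Inverse-Gamma(α, β) prior on σ², the Normal likelihood is conjugate: posterior is Inv-Gamma(α + n/2, β + Σ(xᵢ−μ)²/2).
Posterior: Inv-Gamma(3.0 + 11/2, 11.8 + 150.149/2) = Inv-Gamma(8.50, 86.8745).
E[σ²|data] = β/(α−1) = 86.8745/7.50 = 11.5833.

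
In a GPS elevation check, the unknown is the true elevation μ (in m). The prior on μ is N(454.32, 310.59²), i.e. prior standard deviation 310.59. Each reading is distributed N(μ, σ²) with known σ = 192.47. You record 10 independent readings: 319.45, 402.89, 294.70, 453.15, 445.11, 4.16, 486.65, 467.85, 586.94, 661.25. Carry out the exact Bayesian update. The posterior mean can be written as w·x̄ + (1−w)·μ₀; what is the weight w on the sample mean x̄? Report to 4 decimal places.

For Normal data with known variance σ², a Normal(μ₀, σ₀²) prior on μ is conjugate. Posterior precision = 1/σ₀² + n/σ²; posterior mean is the precision-weighted average of μ₀ and x̄.
σ₀² = 310.59² = 96466.1481, σ² = 192.47² = 37044.7009. Prior precision 1/σ₀² = 1/96466.1481; data precision n/σ² = 10/37044.7009.
w = (n/σ²)/(1/σ₀² + n/σ²) = n·σ₀²/(σ² + n·σ₀²) = 10·96466.1481/(37044.7009 + 10·96466.1481) = 964661.481/1001706.1819 = 0.9630.

0.9630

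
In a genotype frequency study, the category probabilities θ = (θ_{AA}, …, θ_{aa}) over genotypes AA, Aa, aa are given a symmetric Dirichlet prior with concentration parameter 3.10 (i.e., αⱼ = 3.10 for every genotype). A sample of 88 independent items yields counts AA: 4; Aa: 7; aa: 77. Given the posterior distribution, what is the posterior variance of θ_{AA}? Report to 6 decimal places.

The Dirichlet prior is conjugate to the Multinomial likelihood: each posterior αⱼ = prior αⱼ + observed count nⱼ.
Posterior concentration: (7.10, 10.10, 80.10), total = 97.30.
Var[θ_j] = α_j(Σα−α_j)/((Σα)²(Σα+1)) = 7.10·90.20/(97.30²·98.30) = 0.000688.

0.000688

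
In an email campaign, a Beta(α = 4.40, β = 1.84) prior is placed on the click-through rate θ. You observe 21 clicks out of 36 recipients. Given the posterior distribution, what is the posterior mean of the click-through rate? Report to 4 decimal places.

0.6013

The Beta prior is conjugate to a Binomial/Bernoulli likelihood; the update adds successes to α and failures to β.
Posterior: Beta(α+k, β+n−k) = Beta(4.40+21, 1.84+15) = Beta(25.40, 16.84).
Posterior mean = α/(α+β) = 25.40/42.24 = 0.6013.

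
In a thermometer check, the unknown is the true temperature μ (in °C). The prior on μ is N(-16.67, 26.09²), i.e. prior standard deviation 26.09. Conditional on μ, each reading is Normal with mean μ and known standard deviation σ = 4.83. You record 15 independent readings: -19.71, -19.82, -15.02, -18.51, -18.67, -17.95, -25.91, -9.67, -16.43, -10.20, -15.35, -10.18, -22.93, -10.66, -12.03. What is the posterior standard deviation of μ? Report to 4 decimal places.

1.2457

For Normal data with known variance σ², a Normal(μ₀, σ₀²) prior on μ is conjugate. Posterior precision = 1/σ₀² + n/σ²; posterior mean is the precision-weighted average of μ₀ and x̄.
σ₀² = 26.09² = 680.6881, σ² = 4.83² = 23.3289; σ² + n·σ₀² = 23.3289 + 15·680.6881 = 10233.6504.
Posterior precision = 1/σ₀² + n/σ² = 1/680.6881 + 15/23.3289 = (σ² + n·σ₀²)/(σ₀²σ²) = 10233.6504/(680.6881·23.3289); posterior variance σₙ² = σ₀²σ²/(σ² + n·σ₀²) = 680.6881·23.3289/10233.6504 = 1.551715.
Posterior SD = √σₙ² = √(680.6881·23.3289/10233.6504) = 1.2457.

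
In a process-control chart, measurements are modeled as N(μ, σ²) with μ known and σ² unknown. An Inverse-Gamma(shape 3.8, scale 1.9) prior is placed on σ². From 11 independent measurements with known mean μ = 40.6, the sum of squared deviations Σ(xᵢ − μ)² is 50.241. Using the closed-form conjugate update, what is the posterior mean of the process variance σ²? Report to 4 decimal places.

3.2555

With known mean μ and an Inverse-Gamma(α, β) prior on σ², the Normal likelihood is conjugate: posterior is Inv-Gamma(α + n/2, β + Σ(xᵢ−μ)²/2).
Posterior: Inv-Gamma(3.8 + 11/2, 1.9 + 50.241/2) = Inv-Gamma(9.30, 27.0205).
E[σ²|data] = β/(α−1) = 27.0205/8.30 = 3.2555.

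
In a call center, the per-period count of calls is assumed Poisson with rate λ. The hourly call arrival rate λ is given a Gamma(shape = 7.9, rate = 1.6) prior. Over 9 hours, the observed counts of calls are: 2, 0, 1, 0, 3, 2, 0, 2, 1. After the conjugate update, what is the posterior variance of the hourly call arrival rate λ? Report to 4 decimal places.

With a Gamma(shape α, rate β) prior, the Poisson likelihood is conjugate: the posterior is Gamma(α + ΣXᵢ, β + n).
Sum of counts S = 11 over n = 9 hours.
Posterior: Gamma(α+S, β+n) = Gamma(7.9+11, 1.6+9) = Gamma(18.9, 10.6).
Var = α/β² = 18.9/10.6² = 0.1682.

0.1682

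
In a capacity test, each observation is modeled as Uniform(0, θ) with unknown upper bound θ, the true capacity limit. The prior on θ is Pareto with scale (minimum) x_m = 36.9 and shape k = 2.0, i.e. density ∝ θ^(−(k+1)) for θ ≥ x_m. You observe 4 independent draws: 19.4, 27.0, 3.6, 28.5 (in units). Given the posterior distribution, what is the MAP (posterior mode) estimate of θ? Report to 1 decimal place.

A Pareto(scale x_m, shape k) prior on the upper bound θ of Uniform(0, θ) is conjugate: posterior is Pareto(max(x_m, max xᵢ), k + n).
Sample maximum = 28.5; prior scale x_m = 36.9 → posterior scale = max = 36.9.
Posterior shape = 2.0 + 4 = 6.0.
The Pareto density is decreasing on [x_m, ∞), so the mode is x_m = 36.9.

36.9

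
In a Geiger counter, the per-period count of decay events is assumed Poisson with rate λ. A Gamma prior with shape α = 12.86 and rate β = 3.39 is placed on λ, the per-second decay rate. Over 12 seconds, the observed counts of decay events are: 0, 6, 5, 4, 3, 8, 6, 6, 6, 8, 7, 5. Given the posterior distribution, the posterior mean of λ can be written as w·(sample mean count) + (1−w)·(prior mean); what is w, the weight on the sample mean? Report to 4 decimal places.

With a Gamma(shape α, rate β) prior, the Poisson likelihood is conjugate: the posterior is Gamma(α + ΣXᵢ, β + n).
Posterior mean = (α₀+S)/(β₀+n) = [n/(β₀+n)]·(S/n) + [β₀/(β₀+n)]·(α₀/β₀), so only n and β₀ enter the weight.
Weight on data w = n/(β₀+n) = 12/(3.39+12) = 12/15.39 = 0.7797.

0.7797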